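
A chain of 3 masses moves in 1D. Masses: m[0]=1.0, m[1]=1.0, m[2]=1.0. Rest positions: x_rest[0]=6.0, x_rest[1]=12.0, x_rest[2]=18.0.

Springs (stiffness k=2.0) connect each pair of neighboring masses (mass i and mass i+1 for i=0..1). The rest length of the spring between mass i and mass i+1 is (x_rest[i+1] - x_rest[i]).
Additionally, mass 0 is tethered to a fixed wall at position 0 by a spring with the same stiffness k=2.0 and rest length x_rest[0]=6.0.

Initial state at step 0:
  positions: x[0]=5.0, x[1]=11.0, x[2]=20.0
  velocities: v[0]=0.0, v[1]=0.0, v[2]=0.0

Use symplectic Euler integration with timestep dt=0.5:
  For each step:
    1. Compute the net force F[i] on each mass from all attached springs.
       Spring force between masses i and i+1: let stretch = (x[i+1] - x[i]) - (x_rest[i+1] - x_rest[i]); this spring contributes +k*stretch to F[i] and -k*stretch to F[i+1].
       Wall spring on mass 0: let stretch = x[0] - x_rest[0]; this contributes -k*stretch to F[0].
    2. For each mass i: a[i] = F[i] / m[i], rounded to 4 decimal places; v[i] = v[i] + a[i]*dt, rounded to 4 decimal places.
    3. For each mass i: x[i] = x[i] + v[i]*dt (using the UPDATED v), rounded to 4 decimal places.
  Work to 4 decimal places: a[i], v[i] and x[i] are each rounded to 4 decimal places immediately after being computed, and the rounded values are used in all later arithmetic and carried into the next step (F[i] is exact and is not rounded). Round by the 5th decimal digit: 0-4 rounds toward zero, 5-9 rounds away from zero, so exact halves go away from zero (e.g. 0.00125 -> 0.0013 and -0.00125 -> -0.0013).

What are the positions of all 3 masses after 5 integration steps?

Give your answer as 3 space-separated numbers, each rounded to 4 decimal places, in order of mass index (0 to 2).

Step 0: x=[5.0000 11.0000 20.0000] v=[0.0000 0.0000 0.0000]
Step 1: x=[5.5000 12.5000 18.5000] v=[1.0000 3.0000 -3.0000]
Step 2: x=[6.7500 13.5000 17.0000] v=[2.5000 2.0000 -3.0000]
Step 3: x=[8.0000 12.8750 16.7500] v=[2.5000 -1.2500 -0.5000]
Step 4: x=[7.6875 11.7500 17.5625] v=[-0.6250 -2.2500 1.6250]
Step 5: x=[5.5625 11.5000 18.4688] v=[-4.2500 -0.5000 1.8125]

Answer: 5.5625 11.5000 18.4688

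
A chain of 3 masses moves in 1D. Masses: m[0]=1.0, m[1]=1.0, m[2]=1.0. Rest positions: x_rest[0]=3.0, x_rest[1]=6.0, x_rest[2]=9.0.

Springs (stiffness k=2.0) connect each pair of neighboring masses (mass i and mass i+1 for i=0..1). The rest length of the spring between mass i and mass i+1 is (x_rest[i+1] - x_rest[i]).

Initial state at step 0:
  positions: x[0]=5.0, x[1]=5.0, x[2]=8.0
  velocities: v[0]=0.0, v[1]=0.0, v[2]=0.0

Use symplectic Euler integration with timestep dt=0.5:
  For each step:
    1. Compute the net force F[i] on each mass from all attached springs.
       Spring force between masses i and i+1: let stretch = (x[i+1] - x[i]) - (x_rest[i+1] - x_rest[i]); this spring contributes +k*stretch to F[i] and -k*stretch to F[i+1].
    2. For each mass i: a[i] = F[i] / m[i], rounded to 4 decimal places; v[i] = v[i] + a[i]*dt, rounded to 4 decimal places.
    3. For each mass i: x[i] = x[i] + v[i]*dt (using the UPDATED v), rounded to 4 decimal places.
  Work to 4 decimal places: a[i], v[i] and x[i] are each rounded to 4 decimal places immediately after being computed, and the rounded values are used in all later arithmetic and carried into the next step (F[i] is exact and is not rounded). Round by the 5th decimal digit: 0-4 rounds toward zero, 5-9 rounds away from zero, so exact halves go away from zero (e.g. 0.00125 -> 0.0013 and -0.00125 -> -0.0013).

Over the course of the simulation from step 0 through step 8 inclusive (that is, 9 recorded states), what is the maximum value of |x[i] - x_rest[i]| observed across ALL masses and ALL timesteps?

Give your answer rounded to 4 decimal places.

Step 0: x=[5.0000 5.0000 8.0000] v=[0.0000 0.0000 0.0000]
Step 1: x=[3.5000 6.5000 8.0000] v=[-3.0000 3.0000 0.0000]
Step 2: x=[2.0000 7.2500 8.7500] v=[-3.0000 1.5000 1.5000]
Step 3: x=[1.6250 6.1250 10.2500] v=[-0.7500 -2.2500 3.0000]
Step 4: x=[2.0000 4.8125 11.1875] v=[0.7500 -2.6250 1.8750]
Step 5: x=[2.2813 5.2813 10.4375] v=[0.5625 0.9375 -1.5000]
Step 6: x=[2.5626 6.8282 8.6094] v=[0.5625 3.0937 -3.6562]
Step 7: x=[3.4767 7.1329 7.3907] v=[1.8281 0.6093 -2.4374]
Step 8: x=[4.7189 5.7384 7.5431] v=[2.4843 -2.7891 0.3048]
Max displacement = 2.1875

Answer: 2.1875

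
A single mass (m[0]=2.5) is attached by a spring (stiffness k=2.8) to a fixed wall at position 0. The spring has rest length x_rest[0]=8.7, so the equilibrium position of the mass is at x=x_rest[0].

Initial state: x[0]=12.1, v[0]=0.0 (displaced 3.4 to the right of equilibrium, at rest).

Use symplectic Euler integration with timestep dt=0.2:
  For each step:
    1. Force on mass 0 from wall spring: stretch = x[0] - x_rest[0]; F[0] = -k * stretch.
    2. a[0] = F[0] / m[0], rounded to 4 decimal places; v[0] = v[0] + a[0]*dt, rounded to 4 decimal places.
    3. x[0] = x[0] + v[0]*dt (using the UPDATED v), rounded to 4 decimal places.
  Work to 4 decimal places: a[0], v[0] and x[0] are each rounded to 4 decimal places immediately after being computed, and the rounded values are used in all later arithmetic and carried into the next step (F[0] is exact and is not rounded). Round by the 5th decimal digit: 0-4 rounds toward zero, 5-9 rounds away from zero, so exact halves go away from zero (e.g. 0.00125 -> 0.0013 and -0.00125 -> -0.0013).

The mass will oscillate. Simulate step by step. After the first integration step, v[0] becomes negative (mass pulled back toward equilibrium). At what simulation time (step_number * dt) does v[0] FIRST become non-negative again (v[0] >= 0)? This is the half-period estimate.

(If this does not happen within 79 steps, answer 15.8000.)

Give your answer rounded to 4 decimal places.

Step 0: x=[12.1000] v=[0.0000]
Step 1: x=[11.9477] v=[-0.7616]
Step 2: x=[11.6499] v=[-1.4891]
Step 3: x=[11.2199] v=[-2.1499]
Step 4: x=[10.6770] v=[-2.7144]
Step 5: x=[10.0456] v=[-3.1572]
Step 6: x=[9.3539] v=[-3.4586]
Step 7: x=[8.6329] v=[-3.6051]
Step 8: x=[7.9149] v=[-3.5901]
Step 9: x=[7.2321] v=[-3.4142]
Step 10: x=[6.6150] v=[-3.0854]
Step 11: x=[6.0913] v=[-2.6184]
Step 12: x=[5.6845] v=[-2.0341]
Step 13: x=[5.4128] v=[-1.3586]
Step 14: x=[5.2883] v=[-0.6223]
Step 15: x=[5.3167] v=[0.1419]
First v>=0 after going negative at step 15, time=3.0000

Answer: 3.0000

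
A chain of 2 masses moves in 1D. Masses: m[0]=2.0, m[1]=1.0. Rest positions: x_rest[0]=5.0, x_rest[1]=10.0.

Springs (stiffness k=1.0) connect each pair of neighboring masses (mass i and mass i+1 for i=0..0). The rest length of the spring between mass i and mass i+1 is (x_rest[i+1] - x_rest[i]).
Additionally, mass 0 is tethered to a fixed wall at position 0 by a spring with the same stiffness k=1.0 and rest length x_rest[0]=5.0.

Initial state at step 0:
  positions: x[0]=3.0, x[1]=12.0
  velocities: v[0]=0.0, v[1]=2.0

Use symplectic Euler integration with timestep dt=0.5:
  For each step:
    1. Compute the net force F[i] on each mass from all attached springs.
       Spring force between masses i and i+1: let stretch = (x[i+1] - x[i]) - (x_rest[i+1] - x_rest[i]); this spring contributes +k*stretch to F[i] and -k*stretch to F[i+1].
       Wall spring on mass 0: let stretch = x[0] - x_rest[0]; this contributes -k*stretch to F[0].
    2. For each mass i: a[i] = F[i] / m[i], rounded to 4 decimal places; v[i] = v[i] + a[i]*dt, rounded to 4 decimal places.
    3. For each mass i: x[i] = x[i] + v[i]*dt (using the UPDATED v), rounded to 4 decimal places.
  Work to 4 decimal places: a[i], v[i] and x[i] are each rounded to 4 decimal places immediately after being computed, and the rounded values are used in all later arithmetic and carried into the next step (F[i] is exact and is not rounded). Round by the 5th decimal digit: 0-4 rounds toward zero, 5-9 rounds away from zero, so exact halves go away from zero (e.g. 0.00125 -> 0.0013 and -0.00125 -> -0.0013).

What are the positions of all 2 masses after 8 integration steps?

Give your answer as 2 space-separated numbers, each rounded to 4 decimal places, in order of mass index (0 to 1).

Step 0: x=[3.0000 12.0000] v=[0.0000 2.0000]
Step 1: x=[3.7500 12.0000] v=[1.5000 0.0000]
Step 2: x=[5.0625 11.1875] v=[2.6250 -1.6250]
Step 3: x=[6.5079 10.0938] v=[2.8907 -2.1875]
Step 4: x=[7.5880 9.3536] v=[2.1602 -1.4805]
Step 5: x=[7.9403 9.4220] v=[0.7046 0.1367]
Step 6: x=[7.4853 10.3700] v=[-0.9101 1.8959]
Step 7: x=[6.4552 11.8468] v=[-2.0603 2.9536]
Step 8: x=[5.2921 13.2257] v=[-2.3262 2.7578]

Answer: 5.2921 13.2257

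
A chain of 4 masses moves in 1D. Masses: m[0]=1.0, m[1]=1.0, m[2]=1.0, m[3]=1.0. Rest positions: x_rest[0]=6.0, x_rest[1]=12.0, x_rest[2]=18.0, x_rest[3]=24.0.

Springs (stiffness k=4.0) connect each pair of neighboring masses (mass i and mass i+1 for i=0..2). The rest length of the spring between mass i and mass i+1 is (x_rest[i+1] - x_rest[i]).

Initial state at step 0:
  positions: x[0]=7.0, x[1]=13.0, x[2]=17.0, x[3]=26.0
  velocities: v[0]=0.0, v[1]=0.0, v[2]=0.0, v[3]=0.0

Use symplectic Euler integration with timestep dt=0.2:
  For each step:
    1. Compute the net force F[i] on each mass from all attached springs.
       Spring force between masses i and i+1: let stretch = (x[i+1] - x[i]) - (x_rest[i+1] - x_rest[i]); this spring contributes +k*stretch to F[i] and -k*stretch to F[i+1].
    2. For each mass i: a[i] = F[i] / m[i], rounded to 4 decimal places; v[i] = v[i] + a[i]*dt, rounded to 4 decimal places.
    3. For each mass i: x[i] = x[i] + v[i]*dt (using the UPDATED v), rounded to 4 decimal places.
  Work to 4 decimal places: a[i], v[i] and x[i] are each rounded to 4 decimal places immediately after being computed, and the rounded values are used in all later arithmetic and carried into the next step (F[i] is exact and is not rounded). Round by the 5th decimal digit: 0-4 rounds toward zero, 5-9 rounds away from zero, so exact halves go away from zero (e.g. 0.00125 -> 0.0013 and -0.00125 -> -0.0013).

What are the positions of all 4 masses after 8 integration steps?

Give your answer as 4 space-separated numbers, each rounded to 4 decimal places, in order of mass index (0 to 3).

Step 0: x=[7.0000 13.0000 17.0000 26.0000] v=[0.0000 0.0000 0.0000 0.0000]
Step 1: x=[7.0000 12.6800 17.8000 25.5200] v=[0.0000 -1.6000 4.0000 -2.4000]
Step 2: x=[6.9488 12.2704 19.0160 24.7648] v=[-0.2560 -2.0480 6.0800 -3.7760]
Step 3: x=[6.7891 12.0886 20.0725 24.0498] v=[-0.7987 -0.9088 5.2826 -3.5750]
Step 4: x=[6.5173 12.3363 20.4880 23.6584] v=[-1.3591 1.2387 2.0773 -1.9568]
Step 5: x=[6.2165 12.9573 20.1065 23.7198] v=[-1.5039 3.1049 -1.9077 0.3069]
Step 6: x=[6.0342 13.6436 19.1592 24.1631] v=[-0.9113 3.4316 -4.7364 2.2163]
Step 7: x=[6.1094 13.9949 18.1300 24.7657] v=[0.3762 1.7566 -5.1458 3.0132]
Step 8: x=[6.4863 13.7462 17.5009 25.2666] v=[1.8846 -1.2437 -3.1453 2.5046]

Answer: 6.4863 13.7462 17.5009 25.2666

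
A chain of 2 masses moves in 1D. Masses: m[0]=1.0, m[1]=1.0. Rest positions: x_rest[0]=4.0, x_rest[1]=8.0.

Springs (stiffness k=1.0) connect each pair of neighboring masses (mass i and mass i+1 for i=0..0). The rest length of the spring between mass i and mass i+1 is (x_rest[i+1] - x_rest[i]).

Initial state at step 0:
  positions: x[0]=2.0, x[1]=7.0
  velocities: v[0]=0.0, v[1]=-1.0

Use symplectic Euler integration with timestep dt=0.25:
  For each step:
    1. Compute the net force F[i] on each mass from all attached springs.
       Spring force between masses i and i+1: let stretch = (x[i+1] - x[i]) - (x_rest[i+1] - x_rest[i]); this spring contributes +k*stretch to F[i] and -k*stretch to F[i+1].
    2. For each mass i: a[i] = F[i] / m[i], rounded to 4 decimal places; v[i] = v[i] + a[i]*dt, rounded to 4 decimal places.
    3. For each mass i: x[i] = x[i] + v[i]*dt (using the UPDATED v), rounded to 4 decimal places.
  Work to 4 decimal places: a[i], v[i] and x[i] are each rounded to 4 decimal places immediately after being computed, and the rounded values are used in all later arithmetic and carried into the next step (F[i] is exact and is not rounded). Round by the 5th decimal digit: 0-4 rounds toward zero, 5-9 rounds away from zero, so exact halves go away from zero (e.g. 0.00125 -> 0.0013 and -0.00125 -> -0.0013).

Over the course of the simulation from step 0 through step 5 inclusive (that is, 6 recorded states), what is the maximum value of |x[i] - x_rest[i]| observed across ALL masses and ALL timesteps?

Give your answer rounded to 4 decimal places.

Step 0: x=[2.0000 7.0000] v=[0.0000 -1.0000]
Step 1: x=[2.0625 6.6875] v=[0.2500 -1.2500]
Step 2: x=[2.1641 6.3359] v=[0.4063 -1.4063]
Step 3: x=[2.2764 5.9736] v=[0.4493 -1.4493]
Step 4: x=[2.3698 5.6302] v=[0.3736 -1.3736]
Step 5: x=[2.4170 5.3330] v=[0.1887 -1.1887]
Max displacement = 2.6670

Answer: 2.6670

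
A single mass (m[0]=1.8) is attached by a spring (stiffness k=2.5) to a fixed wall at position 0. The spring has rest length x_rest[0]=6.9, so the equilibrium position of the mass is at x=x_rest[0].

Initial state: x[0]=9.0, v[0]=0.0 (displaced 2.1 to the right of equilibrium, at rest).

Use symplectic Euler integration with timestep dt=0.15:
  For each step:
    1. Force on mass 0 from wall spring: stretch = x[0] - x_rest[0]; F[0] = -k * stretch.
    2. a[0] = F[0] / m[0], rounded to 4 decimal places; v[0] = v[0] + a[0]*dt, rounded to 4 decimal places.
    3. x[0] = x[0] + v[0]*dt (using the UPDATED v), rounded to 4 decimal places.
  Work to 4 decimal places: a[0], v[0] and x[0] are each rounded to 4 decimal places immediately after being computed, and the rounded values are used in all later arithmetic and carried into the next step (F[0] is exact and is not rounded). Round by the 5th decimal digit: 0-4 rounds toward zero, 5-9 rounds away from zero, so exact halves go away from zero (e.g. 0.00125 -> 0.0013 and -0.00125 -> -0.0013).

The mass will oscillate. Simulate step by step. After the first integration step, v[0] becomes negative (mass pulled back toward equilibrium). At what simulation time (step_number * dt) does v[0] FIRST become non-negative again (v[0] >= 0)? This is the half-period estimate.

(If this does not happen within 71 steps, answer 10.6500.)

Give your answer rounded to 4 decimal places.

Step 0: x=[9.0000] v=[0.0000]
Step 1: x=[8.9344] v=[-0.4375]
Step 2: x=[8.8052] v=[-0.8613]
Step 3: x=[8.6165] v=[-1.2582]
Step 4: x=[8.3741] v=[-1.6158]
Step 5: x=[8.0857] v=[-1.9229]
Step 6: x=[7.7602] v=[-2.1699]
Step 7: x=[7.4078] v=[-2.3491]
Step 8: x=[7.0396] v=[-2.4549]
Step 9: x=[6.6670] v=[-2.4840]
Step 10: x=[6.3017] v=[-2.4355]
Step 11: x=[5.9551] v=[-2.3109]
Step 12: x=[5.6380] v=[-2.1140]
Step 13: x=[5.3603] v=[-1.8511]
Step 14: x=[5.1308] v=[-1.5303]
Step 15: x=[4.9565] v=[-1.1617]
Step 16: x=[4.8430] v=[-0.7568]
Step 17: x=[4.7938] v=[-0.3283]
Step 18: x=[4.8104] v=[0.1105]
First v>=0 after going negative at step 18, time=2.7000

Answer: 2.7000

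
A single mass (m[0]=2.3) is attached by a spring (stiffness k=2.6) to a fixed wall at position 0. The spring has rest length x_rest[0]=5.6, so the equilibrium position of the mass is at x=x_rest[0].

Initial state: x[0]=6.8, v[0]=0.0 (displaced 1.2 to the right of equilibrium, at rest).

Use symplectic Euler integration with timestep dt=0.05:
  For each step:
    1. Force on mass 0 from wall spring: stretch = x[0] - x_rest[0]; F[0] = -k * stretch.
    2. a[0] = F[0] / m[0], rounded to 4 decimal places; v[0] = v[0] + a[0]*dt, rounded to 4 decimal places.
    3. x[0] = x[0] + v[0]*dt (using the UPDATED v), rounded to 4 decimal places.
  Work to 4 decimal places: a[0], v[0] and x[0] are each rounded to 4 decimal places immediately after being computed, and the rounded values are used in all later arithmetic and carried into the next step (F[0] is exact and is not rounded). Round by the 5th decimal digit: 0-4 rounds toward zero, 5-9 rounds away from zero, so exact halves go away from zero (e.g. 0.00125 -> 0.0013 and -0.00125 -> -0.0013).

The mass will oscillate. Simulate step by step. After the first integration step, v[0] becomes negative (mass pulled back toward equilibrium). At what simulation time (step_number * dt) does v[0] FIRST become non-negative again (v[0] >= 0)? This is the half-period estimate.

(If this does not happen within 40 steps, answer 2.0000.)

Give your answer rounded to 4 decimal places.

Step 0: x=[6.8000] v=[0.0000]
Step 1: x=[6.7966] v=[-0.0678]
Step 2: x=[6.7898] v=[-0.1354]
Step 3: x=[6.7797] v=[-0.2027]
Step 4: x=[6.7662] v=[-0.2694]
Step 5: x=[6.7494] v=[-0.3353]
Step 6: x=[6.7294] v=[-0.4003]
Step 7: x=[6.7062] v=[-0.4641]
Step 8: x=[6.6799] v=[-0.5266]
Step 9: x=[6.6505] v=[-0.5876]
Step 10: x=[6.6182] v=[-0.6470]
Step 11: x=[6.5830] v=[-0.7046]
Step 12: x=[6.5450] v=[-0.7602]
Step 13: x=[6.5043] v=[-0.8136]
Step 14: x=[6.4611] v=[-0.8647]
Step 15: x=[6.4154] v=[-0.9134]
Step 16: x=[6.3674] v=[-0.9595]
Step 17: x=[6.3173] v=[-1.0029]
Step 18: x=[6.2651] v=[-1.0434]
Step 19: x=[6.2111] v=[-1.0810]
Step 20: x=[6.1553] v=[-1.1155]
Step 21: x=[6.0980] v=[-1.1469]
Step 22: x=[6.0392] v=[-1.1751]
Step 23: x=[5.9792] v=[-1.1999]
Step 24: x=[5.9181] v=[-1.2213]
Step 25: x=[5.8561] v=[-1.2393]
Step 26: x=[5.7934] v=[-1.2538]
Step 27: x=[5.7302] v=[-1.2647]
Step 28: x=[5.6666] v=[-1.2721]
Step 29: x=[5.6028] v=[-1.2759]
Step 30: x=[5.5390] v=[-1.2761]
Step 31: x=[5.4754] v=[-1.2727]
Step 32: x=[5.4121] v=[-1.2657]
Step 33: x=[5.3493] v=[-1.2551]
Step 34: x=[5.2873] v=[-1.2409]
Step 35: x=[5.2261] v=[-1.2232]
Step 36: x=[5.1660] v=[-1.2021]
Step 37: x=[5.1071] v=[-1.1776]
Step 38: x=[5.0496] v=[-1.1497]
Step 39: x=[4.9937] v=[-1.1186]
Step 40: x=[4.9395] v=[-1.0843]
v[0] did not become non-negative within 40 steps; using fallback time=2.0000

Answer: 2.0000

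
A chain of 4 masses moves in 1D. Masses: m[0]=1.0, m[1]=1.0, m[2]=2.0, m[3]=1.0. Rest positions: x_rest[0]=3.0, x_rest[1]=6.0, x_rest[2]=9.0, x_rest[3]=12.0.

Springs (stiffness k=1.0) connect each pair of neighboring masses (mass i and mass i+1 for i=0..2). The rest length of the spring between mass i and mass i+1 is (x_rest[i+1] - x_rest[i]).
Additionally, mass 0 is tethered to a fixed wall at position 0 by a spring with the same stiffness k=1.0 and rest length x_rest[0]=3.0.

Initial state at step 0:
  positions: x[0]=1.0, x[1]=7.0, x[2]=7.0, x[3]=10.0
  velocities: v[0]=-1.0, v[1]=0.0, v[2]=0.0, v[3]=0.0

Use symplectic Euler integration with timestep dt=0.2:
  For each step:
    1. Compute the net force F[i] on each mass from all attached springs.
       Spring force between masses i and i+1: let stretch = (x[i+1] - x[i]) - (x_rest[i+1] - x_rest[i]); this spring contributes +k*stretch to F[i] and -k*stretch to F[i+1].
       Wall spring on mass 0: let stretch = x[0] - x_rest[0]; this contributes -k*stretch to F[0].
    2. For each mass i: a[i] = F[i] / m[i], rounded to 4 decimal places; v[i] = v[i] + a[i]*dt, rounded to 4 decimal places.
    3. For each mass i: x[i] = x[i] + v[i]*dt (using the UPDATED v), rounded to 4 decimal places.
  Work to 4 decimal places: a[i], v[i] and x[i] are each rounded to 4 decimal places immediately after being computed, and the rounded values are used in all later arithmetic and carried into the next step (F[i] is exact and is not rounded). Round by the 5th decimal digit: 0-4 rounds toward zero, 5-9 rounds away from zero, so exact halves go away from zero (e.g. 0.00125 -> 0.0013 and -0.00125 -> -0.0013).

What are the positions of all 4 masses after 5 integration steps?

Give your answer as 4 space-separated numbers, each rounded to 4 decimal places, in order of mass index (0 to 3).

Step 0: x=[1.0000 7.0000 7.0000 10.0000] v=[-1.0000 0.0000 0.0000 0.0000]
Step 1: x=[1.0000 6.7600 7.0600 10.0000] v=[0.0000 -1.2000 0.3000 0.0000]
Step 2: x=[1.1904 6.3016 7.1728 10.0024] v=[0.9520 -2.2920 0.5640 0.0120]
Step 3: x=[1.5376 5.6736 7.3248 10.0116] v=[1.7362 -3.1400 0.7598 0.0461]
Step 4: x=[1.9888 4.9462 7.4975 10.0333] v=[2.2559 -3.6370 0.8634 0.1087]
Step 5: x=[2.4787 4.2026 7.6699 10.0736] v=[2.4496 -3.7182 0.8618 0.2015]

Answer: 2.4787 4.2026 7.6699 10.0736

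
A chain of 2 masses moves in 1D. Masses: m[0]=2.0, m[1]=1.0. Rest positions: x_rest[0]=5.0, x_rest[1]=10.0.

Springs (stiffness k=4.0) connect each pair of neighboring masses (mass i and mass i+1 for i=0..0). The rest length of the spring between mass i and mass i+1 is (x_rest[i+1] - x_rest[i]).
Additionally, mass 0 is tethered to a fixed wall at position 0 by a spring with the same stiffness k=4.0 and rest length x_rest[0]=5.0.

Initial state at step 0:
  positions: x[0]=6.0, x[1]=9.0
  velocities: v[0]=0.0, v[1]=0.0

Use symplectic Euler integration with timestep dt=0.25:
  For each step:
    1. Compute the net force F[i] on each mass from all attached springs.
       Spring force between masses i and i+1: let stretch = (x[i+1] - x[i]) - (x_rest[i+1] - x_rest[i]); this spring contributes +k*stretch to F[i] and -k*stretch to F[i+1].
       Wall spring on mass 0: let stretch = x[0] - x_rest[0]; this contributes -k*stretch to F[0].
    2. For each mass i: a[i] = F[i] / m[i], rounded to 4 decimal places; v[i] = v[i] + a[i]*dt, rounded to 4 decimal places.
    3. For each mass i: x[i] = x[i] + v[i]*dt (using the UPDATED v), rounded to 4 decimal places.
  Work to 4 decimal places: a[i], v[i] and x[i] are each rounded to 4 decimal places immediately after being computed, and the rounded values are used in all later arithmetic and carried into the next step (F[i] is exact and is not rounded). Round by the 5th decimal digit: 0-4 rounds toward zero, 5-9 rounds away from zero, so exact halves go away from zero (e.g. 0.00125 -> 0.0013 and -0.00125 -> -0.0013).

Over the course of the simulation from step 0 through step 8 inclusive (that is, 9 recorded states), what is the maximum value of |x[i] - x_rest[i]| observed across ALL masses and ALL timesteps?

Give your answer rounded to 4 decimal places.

Step 0: x=[6.0000 9.0000] v=[0.0000 0.0000]
Step 1: x=[5.6250 9.5000] v=[-1.5000 2.0000]
Step 2: x=[5.0313 10.2813] v=[-2.3750 3.1250]
Step 3: x=[4.4649 11.0001] v=[-2.2657 2.8750]
Step 4: x=[4.1573 11.3351] v=[-1.2306 1.3398]
Step 5: x=[4.2272 11.1256] v=[0.2797 -0.8380]
Step 6: x=[4.6310 10.4415] v=[1.6153 -2.7364]
Step 7: x=[5.1823 9.5548] v=[2.2051 -3.5469]
Step 8: x=[5.6324 8.8250] v=[1.8002 -2.9194]
Max displacement = 1.3351

Answer: 1.3351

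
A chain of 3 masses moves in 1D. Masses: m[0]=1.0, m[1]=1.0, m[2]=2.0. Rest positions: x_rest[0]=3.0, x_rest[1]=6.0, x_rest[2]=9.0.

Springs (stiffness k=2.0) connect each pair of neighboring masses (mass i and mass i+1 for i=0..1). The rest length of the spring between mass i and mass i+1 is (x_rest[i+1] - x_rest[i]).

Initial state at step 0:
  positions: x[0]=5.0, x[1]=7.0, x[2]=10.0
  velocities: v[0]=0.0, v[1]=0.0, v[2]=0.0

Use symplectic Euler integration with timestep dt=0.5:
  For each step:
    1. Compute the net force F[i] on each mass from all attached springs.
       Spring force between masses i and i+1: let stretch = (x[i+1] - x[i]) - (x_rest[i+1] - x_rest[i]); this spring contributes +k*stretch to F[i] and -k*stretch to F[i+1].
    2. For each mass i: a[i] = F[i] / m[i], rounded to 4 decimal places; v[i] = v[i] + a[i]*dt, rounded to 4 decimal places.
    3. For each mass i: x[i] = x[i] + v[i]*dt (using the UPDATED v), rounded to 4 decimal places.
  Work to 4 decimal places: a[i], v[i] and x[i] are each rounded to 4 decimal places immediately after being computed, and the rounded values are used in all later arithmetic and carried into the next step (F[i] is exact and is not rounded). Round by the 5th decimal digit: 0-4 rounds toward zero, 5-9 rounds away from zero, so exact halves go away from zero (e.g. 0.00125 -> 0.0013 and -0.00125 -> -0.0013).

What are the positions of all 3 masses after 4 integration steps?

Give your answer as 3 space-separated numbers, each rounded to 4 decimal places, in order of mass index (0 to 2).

Answer: 3.9688 6.7032 10.6641

Derivation:
Step 0: x=[5.0000 7.0000 10.0000] v=[0.0000 0.0000 0.0000]
Step 1: x=[4.5000 7.5000 10.0000] v=[-1.0000 1.0000 0.0000]
Step 2: x=[4.0000 7.7500 10.1250] v=[-1.0000 0.5000 0.2500]
Step 3: x=[3.8750 7.3125 10.4063] v=[-0.2500 -0.8750 0.5625]
Step 4: x=[3.9688 6.7032 10.6641] v=[0.1875 -1.2187 0.5156]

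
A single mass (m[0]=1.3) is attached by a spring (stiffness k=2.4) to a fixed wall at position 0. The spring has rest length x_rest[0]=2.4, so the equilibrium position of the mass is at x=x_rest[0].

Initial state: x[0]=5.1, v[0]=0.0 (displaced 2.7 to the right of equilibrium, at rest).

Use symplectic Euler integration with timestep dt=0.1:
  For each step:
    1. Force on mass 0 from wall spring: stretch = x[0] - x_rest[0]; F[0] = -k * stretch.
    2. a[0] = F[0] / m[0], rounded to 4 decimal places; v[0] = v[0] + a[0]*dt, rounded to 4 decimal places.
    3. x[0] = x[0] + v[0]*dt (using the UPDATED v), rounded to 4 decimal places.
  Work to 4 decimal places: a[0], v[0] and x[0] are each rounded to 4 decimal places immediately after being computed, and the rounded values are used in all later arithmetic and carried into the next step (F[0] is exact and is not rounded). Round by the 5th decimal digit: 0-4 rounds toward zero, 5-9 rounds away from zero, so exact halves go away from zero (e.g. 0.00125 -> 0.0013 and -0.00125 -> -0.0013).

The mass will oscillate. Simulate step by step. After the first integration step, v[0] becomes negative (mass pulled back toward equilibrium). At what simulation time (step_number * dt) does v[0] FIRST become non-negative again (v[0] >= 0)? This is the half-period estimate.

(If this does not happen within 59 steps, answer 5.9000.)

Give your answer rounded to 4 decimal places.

Step 0: x=[5.1000] v=[0.0000]
Step 1: x=[5.0502] v=[-0.4985]
Step 2: x=[4.9514] v=[-0.9878]
Step 3: x=[4.8055] v=[-1.4588]
Step 4: x=[4.6152] v=[-1.9029]
Step 5: x=[4.3840] v=[-2.3119]
Step 6: x=[4.1162] v=[-2.6782]
Step 7: x=[3.8167] v=[-2.9950]
Step 8: x=[3.4911] v=[-3.2565]
Step 9: x=[3.1453] v=[-3.4579]
Step 10: x=[2.7858] v=[-3.5955]
Step 11: x=[2.4191] v=[-3.6667]
Step 12: x=[2.0521] v=[-3.6702]
Step 13: x=[1.6915] v=[-3.6060]
Step 14: x=[1.3440] v=[-3.4752]
Step 15: x=[1.0160] v=[-3.2803]
Step 16: x=[0.7135] v=[-3.0248]
Step 17: x=[0.4422] v=[-2.7135]
Step 18: x=[0.2070] v=[-2.3521]
Step 19: x=[0.0123] v=[-1.9472]
Step 20: x=[-0.1383] v=[-1.5064]
Step 21: x=[-0.2421] v=[-1.0378]
Step 22: x=[-0.2971] v=[-0.5500]
Step 23: x=[-0.3023] v=[-0.0521]
Step 24: x=[-0.2576] v=[0.4468]
First v>=0 after going negative at step 24, time=2.4000

Answer: 2.4000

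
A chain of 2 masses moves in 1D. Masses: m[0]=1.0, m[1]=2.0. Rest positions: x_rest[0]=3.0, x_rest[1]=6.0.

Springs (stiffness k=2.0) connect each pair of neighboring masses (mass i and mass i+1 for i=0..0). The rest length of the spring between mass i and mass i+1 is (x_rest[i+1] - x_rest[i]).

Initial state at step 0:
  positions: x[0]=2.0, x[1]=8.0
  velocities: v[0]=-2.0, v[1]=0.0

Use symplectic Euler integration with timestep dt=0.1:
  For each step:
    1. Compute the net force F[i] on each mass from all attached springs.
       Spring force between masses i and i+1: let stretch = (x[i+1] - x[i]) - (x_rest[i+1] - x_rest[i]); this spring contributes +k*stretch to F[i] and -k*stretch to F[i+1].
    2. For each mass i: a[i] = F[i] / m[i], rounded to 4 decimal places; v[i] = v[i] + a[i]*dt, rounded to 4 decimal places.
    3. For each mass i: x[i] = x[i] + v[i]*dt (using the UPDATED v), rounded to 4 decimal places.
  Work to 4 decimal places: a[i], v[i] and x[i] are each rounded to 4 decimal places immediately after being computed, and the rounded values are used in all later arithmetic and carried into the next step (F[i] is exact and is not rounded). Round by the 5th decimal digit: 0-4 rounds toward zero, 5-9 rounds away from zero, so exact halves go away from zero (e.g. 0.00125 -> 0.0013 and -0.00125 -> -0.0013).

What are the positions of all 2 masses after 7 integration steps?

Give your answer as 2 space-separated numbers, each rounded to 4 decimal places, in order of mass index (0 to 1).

Step 0: x=[2.0000 8.0000] v=[-2.0000 0.0000]
Step 1: x=[1.8600 7.9700] v=[-1.4000 -0.3000]
Step 2: x=[1.7822 7.9089] v=[-0.7780 -0.6110]
Step 3: x=[1.7669 7.8165] v=[-0.1527 -0.9237]
Step 4: x=[1.8126 7.6936] v=[0.4572 -1.2287]
Step 5: x=[1.9159 7.5419] v=[1.0334 -1.5168]
Step 6: x=[2.0718 7.3640] v=[1.5586 -1.7794]
Step 7: x=[2.2735 7.1631] v=[2.0170 -2.0086]

Answer: 2.2735 7.1631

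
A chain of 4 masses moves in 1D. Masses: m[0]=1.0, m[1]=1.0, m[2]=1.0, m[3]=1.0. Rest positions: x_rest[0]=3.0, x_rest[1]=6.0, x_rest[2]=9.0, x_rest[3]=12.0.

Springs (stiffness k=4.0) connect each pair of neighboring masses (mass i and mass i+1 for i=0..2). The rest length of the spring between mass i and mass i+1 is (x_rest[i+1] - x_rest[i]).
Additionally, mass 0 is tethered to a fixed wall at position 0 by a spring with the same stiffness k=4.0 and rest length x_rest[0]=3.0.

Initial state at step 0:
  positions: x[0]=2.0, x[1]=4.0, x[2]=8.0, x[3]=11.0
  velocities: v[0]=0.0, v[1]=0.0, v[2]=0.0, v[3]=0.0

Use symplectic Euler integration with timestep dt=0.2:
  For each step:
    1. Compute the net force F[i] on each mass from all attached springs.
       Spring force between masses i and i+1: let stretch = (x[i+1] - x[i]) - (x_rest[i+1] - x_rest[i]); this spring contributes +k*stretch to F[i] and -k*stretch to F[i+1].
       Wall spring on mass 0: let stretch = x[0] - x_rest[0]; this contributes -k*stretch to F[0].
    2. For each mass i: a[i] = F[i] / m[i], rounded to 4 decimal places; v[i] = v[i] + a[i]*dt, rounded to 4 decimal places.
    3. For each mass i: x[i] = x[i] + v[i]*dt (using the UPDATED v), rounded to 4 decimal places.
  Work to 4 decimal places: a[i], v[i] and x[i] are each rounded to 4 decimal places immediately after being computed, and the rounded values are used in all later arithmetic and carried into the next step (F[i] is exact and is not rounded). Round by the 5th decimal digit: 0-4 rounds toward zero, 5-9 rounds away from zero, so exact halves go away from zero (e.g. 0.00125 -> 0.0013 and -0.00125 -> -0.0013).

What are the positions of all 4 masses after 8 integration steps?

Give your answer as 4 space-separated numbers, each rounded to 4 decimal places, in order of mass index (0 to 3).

Step 0: x=[2.0000 4.0000 8.0000 11.0000] v=[0.0000 0.0000 0.0000 0.0000]
Step 1: x=[2.0000 4.3200 7.8400 11.0000] v=[0.0000 1.6000 -0.8000 0.0000]
Step 2: x=[2.0512 4.8320 7.6224 10.9744] v=[0.2560 2.5600 -1.0880 -0.1280]
Step 3: x=[2.2191 5.3455 7.4947 10.8925] v=[0.8397 2.5677 -0.6387 -0.4096]
Step 4: x=[2.5322 5.7027 7.5667 10.7469] v=[1.5655 1.7859 0.3602 -0.7278]
Step 5: x=[2.9474 5.8508 7.8493 10.5725] v=[2.0761 0.7407 1.4132 -0.8720]
Step 6: x=[3.3556 5.8542 8.2479 10.4424] v=[2.0409 0.0168 1.9930 -0.6506]
Step 7: x=[3.6267 5.8408 8.6146 10.4412] v=[1.3553 -0.0671 1.8336 -0.0062]
Step 8: x=[3.6717 5.9169 8.8298 10.6277] v=[0.2252 0.3807 1.0758 0.9325]

Answer: 3.6717 5.9169 8.8298 10.6277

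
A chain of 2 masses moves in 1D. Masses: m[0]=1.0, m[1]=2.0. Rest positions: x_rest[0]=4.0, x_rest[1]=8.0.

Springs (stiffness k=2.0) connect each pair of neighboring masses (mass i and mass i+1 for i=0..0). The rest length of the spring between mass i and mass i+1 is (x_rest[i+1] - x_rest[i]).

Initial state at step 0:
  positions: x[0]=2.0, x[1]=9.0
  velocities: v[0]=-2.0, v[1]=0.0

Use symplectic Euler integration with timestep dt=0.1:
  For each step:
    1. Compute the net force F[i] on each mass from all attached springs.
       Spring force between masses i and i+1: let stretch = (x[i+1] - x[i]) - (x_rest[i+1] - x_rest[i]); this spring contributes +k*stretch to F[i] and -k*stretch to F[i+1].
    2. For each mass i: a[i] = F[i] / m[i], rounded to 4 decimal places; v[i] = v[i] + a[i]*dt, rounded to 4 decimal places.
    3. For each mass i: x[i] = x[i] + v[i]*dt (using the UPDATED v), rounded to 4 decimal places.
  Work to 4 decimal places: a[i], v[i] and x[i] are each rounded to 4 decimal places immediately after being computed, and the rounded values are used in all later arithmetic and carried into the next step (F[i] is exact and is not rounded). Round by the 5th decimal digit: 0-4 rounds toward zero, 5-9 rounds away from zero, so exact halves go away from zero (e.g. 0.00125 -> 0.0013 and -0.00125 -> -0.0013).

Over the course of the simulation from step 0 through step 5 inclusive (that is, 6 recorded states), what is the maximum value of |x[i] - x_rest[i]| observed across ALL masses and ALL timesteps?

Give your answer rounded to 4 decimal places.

Answer: 2.2331

Derivation:
Step 0: x=[2.0000 9.0000] v=[-2.0000 0.0000]
Step 1: x=[1.8600 8.9700] v=[-1.4000 -0.3000]
Step 2: x=[1.7822 8.9089] v=[-0.7780 -0.6110]
Step 3: x=[1.7669 8.8165] v=[-0.1527 -0.9237]
Step 4: x=[1.8126 8.6936] v=[0.4572 -1.2287]
Step 5: x=[1.9159 8.5419] v=[1.0334 -1.5168]
Max displacement = 2.2331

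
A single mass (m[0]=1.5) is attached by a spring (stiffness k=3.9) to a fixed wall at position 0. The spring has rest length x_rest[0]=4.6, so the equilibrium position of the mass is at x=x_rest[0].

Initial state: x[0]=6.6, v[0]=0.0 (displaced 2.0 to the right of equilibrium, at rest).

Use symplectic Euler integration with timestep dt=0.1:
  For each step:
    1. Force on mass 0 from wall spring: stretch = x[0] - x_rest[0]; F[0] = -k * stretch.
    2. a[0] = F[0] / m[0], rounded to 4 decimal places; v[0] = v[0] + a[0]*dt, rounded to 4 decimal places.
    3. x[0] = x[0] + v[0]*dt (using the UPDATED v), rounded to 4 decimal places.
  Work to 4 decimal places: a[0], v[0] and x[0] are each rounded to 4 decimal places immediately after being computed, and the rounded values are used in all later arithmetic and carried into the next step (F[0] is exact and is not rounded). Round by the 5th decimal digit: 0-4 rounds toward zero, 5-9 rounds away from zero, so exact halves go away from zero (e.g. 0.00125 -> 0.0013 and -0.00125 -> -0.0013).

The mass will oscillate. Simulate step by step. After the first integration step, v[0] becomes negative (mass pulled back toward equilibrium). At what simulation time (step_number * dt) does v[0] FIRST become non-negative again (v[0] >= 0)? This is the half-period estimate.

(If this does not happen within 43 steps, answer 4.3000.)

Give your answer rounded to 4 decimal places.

Step 0: x=[6.6000] v=[0.0000]
Step 1: x=[6.5480] v=[-0.5200]
Step 2: x=[6.4454] v=[-1.0265]
Step 3: x=[6.2948] v=[-1.5063]
Step 4: x=[6.1001] v=[-1.9470]
Step 5: x=[5.8664] v=[-2.3370]
Step 6: x=[5.5998] v=[-2.6663]
Step 7: x=[5.3072] v=[-2.9263]
Step 8: x=[4.9962] v=[-3.1102]
Step 9: x=[4.6749] v=[-3.2132]
Step 10: x=[4.3516] v=[-3.2327]
Step 11: x=[4.0348] v=[-3.1681]
Step 12: x=[3.7327] v=[-3.0212]
Step 13: x=[3.4531] v=[-2.7957]
Step 14: x=[3.2034] v=[-2.4975]
Step 15: x=[2.9900] v=[-2.1344]
Step 16: x=[2.8184] v=[-1.7158]
Step 17: x=[2.6931] v=[-1.2526]
Step 18: x=[2.6174] v=[-0.7568]
Step 19: x=[2.5933] v=[-0.2413]
Step 20: x=[2.6213] v=[0.2804]
First v>=0 after going negative at step 20, time=2.0000

Answer: 2.0000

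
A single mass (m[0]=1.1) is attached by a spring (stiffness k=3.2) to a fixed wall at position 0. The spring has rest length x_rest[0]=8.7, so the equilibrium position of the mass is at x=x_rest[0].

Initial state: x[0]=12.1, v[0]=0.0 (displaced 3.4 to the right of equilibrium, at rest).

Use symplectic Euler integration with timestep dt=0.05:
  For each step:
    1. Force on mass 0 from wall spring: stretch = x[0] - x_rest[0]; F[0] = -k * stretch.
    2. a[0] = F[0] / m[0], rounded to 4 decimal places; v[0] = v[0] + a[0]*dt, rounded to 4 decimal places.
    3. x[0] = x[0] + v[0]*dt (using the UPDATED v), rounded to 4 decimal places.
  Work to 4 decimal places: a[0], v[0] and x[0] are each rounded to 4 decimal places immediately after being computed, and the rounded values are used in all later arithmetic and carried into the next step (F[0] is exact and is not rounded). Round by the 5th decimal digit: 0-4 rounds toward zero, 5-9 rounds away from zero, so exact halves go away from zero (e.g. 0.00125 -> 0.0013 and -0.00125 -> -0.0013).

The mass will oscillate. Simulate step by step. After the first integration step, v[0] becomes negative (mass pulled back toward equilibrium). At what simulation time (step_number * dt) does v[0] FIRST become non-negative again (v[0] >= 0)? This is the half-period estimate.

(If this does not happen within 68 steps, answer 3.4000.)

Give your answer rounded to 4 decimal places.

Answer: 1.8500

Derivation:
Step 0: x=[12.1000] v=[0.0000]
Step 1: x=[12.0753] v=[-0.4945]
Step 2: x=[12.0260] v=[-0.9855]
Step 3: x=[11.9525] v=[-1.4693]
Step 4: x=[11.8554] v=[-1.9424]
Step 5: x=[11.7353] v=[-2.4014]
Step 6: x=[11.5932] v=[-2.8429]
Step 7: x=[11.4300] v=[-3.2637]
Step 8: x=[11.2470] v=[-3.6608]
Step 9: x=[11.0454] v=[-4.0313]
Step 10: x=[10.8268] v=[-4.3725]
Step 11: x=[10.5927] v=[-4.6819]
Step 12: x=[10.3448] v=[-4.9572]
Step 13: x=[10.0850] v=[-5.1964]
Step 14: x=[9.8151] v=[-5.3979]
Step 15: x=[9.5371] v=[-5.5601]
Step 16: x=[9.2530] v=[-5.6819]
Step 17: x=[8.9649] v=[-5.7623]
Step 18: x=[8.6749] v=[-5.8008]
Step 19: x=[8.3850] v=[-5.7972]
Step 20: x=[8.0974] v=[-5.7514]
Step 21: x=[7.8142] v=[-5.6638]
Step 22: x=[7.5375] v=[-5.5350]
Step 23: x=[7.2692] v=[-5.3659]
Step 24: x=[7.0113] v=[-5.1578]
Step 25: x=[6.7657] v=[-4.9122]
Step 26: x=[6.5342] v=[-4.6308]
Step 27: x=[6.3184] v=[-4.3158]
Step 28: x=[6.1199] v=[-3.9694]
Step 29: x=[5.9402] v=[-3.5941]
Step 30: x=[5.7806] v=[-3.1927]
Step 31: x=[5.6422] v=[-2.7681]
Step 32: x=[5.5260] v=[-2.3233]
Step 33: x=[5.4329] v=[-1.8616]
Step 34: x=[5.3636] v=[-1.3864]
Step 35: x=[5.3185] v=[-0.9011]
Step 36: x=[5.2980] v=[-0.4092]
Step 37: x=[5.3023] v=[0.0856]
First v>=0 after going negative at step 37, time=1.8500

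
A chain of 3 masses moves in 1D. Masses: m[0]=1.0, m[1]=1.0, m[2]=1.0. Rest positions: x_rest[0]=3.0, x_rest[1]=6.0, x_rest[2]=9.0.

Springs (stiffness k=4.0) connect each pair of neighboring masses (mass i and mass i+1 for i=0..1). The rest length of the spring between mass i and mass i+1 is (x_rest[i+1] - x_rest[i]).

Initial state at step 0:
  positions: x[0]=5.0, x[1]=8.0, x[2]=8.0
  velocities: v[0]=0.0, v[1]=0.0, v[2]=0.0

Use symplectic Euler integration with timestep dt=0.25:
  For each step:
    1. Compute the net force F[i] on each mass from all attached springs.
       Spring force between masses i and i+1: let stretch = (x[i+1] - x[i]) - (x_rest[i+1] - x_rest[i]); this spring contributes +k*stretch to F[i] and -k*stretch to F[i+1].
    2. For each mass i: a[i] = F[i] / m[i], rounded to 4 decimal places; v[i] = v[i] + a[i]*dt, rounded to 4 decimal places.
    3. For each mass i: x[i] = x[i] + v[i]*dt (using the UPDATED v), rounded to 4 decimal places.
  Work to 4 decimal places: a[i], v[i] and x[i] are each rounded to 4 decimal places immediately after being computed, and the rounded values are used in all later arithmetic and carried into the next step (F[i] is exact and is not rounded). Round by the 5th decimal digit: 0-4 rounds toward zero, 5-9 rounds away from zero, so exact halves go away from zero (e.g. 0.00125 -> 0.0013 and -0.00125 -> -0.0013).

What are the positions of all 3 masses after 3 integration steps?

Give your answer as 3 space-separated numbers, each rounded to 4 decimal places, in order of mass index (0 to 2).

Step 0: x=[5.0000 8.0000 8.0000] v=[0.0000 0.0000 0.0000]
Step 1: x=[5.0000 7.2500 8.7500] v=[0.0000 -3.0000 3.0000]
Step 2: x=[4.8125 6.3125 9.8750] v=[-0.7500 -3.7500 4.5000]
Step 3: x=[4.2500 5.8906 10.8594] v=[-2.2500 -1.6875 3.9375]

Answer: 4.2500 5.8906 10.8594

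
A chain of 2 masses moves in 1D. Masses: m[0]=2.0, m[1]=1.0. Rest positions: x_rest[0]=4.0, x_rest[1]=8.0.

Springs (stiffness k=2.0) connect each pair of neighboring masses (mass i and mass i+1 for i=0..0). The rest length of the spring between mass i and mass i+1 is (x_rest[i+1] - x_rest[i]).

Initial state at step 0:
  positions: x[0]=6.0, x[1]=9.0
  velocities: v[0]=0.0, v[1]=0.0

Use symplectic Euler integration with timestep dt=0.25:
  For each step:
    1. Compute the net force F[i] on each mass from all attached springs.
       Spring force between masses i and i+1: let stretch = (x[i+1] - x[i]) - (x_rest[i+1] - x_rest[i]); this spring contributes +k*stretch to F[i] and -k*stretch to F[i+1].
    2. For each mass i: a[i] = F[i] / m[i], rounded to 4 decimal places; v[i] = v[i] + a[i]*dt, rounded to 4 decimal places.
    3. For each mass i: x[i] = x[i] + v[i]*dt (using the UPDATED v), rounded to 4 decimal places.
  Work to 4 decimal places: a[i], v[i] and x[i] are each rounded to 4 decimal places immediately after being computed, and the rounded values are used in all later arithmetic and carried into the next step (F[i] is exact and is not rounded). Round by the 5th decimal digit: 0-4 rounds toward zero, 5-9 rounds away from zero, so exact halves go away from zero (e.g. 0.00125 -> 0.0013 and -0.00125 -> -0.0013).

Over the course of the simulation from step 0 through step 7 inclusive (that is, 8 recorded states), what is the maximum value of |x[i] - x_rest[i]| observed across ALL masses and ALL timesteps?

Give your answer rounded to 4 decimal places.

Answer: 2.3437

Derivation:
Step 0: x=[6.0000 9.0000] v=[0.0000 0.0000]
Step 1: x=[5.9375 9.1250] v=[-0.2500 0.5000]
Step 2: x=[5.8242 9.3516] v=[-0.4531 0.9063]
Step 3: x=[5.6814 9.6373] v=[-0.5713 1.1426]
Step 4: x=[5.5358 9.9285] v=[-0.5823 1.1647]
Step 5: x=[5.4148 10.1706] v=[-0.4841 0.9684]
Step 6: x=[5.3410 10.3182] v=[-0.2952 0.5905]
Step 7: x=[5.3283 10.3437] v=[-0.0509 0.1019]
Max displacement = 2.3437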